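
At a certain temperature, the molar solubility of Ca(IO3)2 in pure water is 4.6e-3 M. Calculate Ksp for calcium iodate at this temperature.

Ca(IO3)2(s) <=> Ca^2+ + 2 IO3^-
With molar solubility s: [Ca^2+] = s, [IO3^-] = 2s.
Ksp = [Ca^2+][IO3^-]^2
So Ksp = s × (2s)^2 = 4s^3
With s = 4.6 x 10^-3: Ksp = 3.9 x 10^-7

Ksp ≈ 3.9 × 10^-7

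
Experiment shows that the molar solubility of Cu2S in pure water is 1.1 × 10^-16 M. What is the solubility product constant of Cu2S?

Cu2S(s) <=> 2 Cu^+(aq) + S^2-(aq)
Let s = molar solubility. Then [Cu^+] = 2s and [S^2-] = s.
Ksp = [Cu^+]^2[S^2-]
So Ksp = (2s)^2 × s = 4s^3
Ksp = 4 × (1.1 × 10^-16)^3 = 5.3 × 10^-48

Ksp = 5.3e-48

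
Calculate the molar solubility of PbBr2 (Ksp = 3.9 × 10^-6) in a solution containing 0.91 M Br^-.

PbBr2(s) <=> Pb^2+ + 2 Br^-
Ksp = [Pb^2+][Br^-]^2
If s mol/L dissolves here, [Pb^2+] = s, [Br^-] = 0.91 + 2s ≈ 0.91 (common-ion effect: Br^- is already 0.91 M).
Ksp ≈ s × (0.91)^2
s = 4.7 × 10^-6 M
Check: 2s = 9.4 x 10^-6 ≪ 0.91, so the approximation is valid.

s = 4.7 × 10^-6 M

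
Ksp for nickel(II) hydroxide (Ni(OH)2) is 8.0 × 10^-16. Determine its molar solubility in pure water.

5.8e-6 M

Ni(OH)2(s) ⇌ Ni^2+(aq) + 2 OH^-(aq)
Ksp = [Ni^2+][OH^-]^2
Let s = molar solubility. Then [Ni^2+] = s and [OH^-] = 2s.
Substituting: Ksp = s(2s)^2 = 4s^3
s^3 = 8.0 × 10^-16 / 4, so s = 5.8 × 10^-6 M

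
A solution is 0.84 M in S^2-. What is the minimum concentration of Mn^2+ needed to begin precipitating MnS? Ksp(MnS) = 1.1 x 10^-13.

[Mn^2+] ≈ 1.3 × 10^-13 M

MnS(s) ⇌ Mn^2+(aq) + S^2-(aq)
Ksp = [Mn^2+][S^2-]
Precipitation begins when Q = Ksp. With [S^2-] = 0.84 M:
1.1 x 10^-13 = (0.84) × [Mn^2+]
[Mn^2+] = (1.1 x 10^-13 / 8.4 x 10^-1) = 1.3 × 10^-13 M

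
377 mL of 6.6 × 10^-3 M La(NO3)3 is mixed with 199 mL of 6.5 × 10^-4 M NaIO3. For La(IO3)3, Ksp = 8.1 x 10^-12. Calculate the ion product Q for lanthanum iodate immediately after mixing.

Q = 4.9e-14

Total volume = 377 + 199 = 576 mL.
[La^3+] = 6.6 × 10^-3 × (377/576) = 4.32 × 10^-3 M
[IO3^-] = 6.5 × 10^-4 × (199/576) = 2.25 x 10^-4 M
La(IO3)3(s) <=> La^3+(aq) + 3 IO3^-(aq), so Q = [La^3+][IO3^-]^3
Q = (4.32 × 10^-3)(2.25 x 10^-4)^3 = 4.9 × 10^-14
Q < Ksp, so no precipitate of La(IO3)3 forms.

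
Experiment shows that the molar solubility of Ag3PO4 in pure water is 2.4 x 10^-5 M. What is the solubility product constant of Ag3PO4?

9.0e-18

Ag3PO4(s) ⇌ 3 Ag^+ + PO4^3-
For each mole of Ag3PO4 that dissolves: [Ag^+] = 3s, [PO4^3-] = s.
Ksp = [Ag^+]^3[PO4^3-]
So Ksp = (3s)^3 × s = 27s^4
With s = 2.4 x 10^-5: Ksp = 9.0 × 10^-18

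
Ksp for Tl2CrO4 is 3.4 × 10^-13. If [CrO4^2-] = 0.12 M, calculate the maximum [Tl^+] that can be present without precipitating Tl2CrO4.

[Tl^+] = 1.7 × 10^-6 M

Tl2CrO4(s) <=> 2 Tl^+ + CrO4^2-
Ksp = [Tl^+]^2[CrO4^2-]
Precipitation begins when Q = Ksp. With [CrO4^2-] = 0.12 M:
3.4 × 10^-13 = (0.12) × [Tl^+]^2
[Tl^+] = (3.4 × 10^-13 / 1.2 x 10^-1)^(1/2) = 1.7 × 10^-6 M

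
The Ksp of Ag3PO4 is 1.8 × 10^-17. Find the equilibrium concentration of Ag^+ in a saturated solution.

[Ag^+] = 8.6e-5 M

Ag3PO4(s) ⇌ 3 Ag^+(aq) + PO4^3-(aq)
Ksp = [Ag^+]^3[PO4^3-]
For each mole of Ag3PO4 that dissolves: [Ag^+] = 3s, [PO4^3-] = s.
Substituting: Ksp = (3s)^3s = 27s^4
s^4 = 1.8 × 10^-17 / 27, so s = 2.86 × 10^-5 M
[Ag^+] = 3s = 8.6 × 10^-5 M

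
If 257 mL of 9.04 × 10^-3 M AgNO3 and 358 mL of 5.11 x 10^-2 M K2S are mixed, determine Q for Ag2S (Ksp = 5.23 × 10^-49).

Q ≈ 4.25 × 10^-7

Total volume = 257 + 358 = 615 mL.
[Ag^+] = 9.04 × 10^-3 × (257/615) = 3.778 x 10^-3 M
[S^2-] = 5.11 × 10^-2 × (358/615) = 2.975 × 10^-2 M
Ag2S(s) <=> 2 Ag^+(aq) + S^2-(aq), so Q = [Ag^+]^2[S^2-]
Q = (3.778 × 10^-3)^2(2.975 × 10^-2) = 4.25 × 10^-7
Q > Ksp, so Ag2S will precipitate.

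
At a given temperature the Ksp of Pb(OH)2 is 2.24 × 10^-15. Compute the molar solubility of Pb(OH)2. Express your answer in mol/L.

s = 8.24e-6 M

Pb(OH)2(s) ⇌ Pb^2+ + 2 OH^-
Ksp = [Pb^2+][OH^-]^2
If s mol/L of Pb(OH)2 dissolves, [Pb^2+] = s and [OH^-] = 2s.
Ksp = s(2s)^2 = 4s^3
s = (2.24 × 10^-15 / 4)^(1/3) = 8.24 × 10^-6 M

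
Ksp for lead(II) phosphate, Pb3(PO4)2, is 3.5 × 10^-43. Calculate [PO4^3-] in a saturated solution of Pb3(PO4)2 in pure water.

[PO4^3-] = 2.5 x 10^-9 M

Pb3(PO4)2(s) <=> 3 Pb^2+ + 2 PO4^3-
Ksp = [Pb^2+]^3[PO4^3-]^2
With molar solubility s: [Pb^2+] = 3s, [PO4^3-] = 2s.
So Ksp = (3s)^3 × (2s)^2 = 108s^5
s = (3.5 × 10^-43 / 108)^(1/5) = 1.27 × 10^-9 M
[PO4^3-] = 2s = 2.5 x 10^-9 M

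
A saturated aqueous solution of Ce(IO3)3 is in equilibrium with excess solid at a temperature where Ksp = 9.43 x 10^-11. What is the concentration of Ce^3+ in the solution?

Ce(IO3)3(s) ⇌ Ce^3+(aq) + 3 IO3^-(aq)
Ksp = [Ce^3+][IO3^-]^3
With molar solubility s: [Ce^3+] = s, [IO3^-] = 3s.
Ksp = s(3s)^3 = 27s^4
s^4 = 9.43 x 10^-11 / 27, so s = 1.367 × 10^-3 M
[Ce^3+] = s = 1.37 x 10^-3 M

[Ce^3+] ≈ 1.37 × 10^-3 M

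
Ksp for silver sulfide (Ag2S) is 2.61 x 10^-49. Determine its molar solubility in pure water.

Ag2S(s) ⇌ 2 Ag^+ + S^2-
Ksp = [Ag^+]^2[S^2-]
For each mole of Ag2S that dissolves: [Ag^+] = 2s, [S^2-] = s.
Substituting: Ksp = (2s)^2s = 4s^3
s^3 = 2.61 x 10^-49 / 4, so s = 4.03 × 10^-17 M

s ≈ 4.03 × 10^-17 M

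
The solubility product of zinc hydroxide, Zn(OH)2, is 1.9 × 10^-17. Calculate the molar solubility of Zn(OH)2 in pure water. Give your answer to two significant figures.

Zn(OH)2(s) ⇌ Zn^2+ + 2 OH^-
Ksp = [Zn^2+][OH^-]^2
If s mol/L of Zn(OH)2 dissolves, [Zn^2+] = s and [OH^-] = 2s.
Ksp = s(2s)^2 = 4s^3
s = (1.9 × 10^-17 / 4)^(1/3) = 1.7 × 10^-6 M

s = 1.7e-6 M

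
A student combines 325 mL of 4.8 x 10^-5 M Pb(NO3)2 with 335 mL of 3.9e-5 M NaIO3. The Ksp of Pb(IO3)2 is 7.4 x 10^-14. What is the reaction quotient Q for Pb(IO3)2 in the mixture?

9.3 × 10^-15

Total volume = 325 + 335 = 660 mL.
[Pb^2+] = 4.8 × 10^-5 × (325/660) = 2.36 × 10^-5 M
[IO3^-] = 3.9 x 10^-5 × (335/660) = 1.98 x 10^-5 M
Pb(IO3)2(s) ⇌ Pb^2+(aq) + 2 IO3^-(aq), so Q = [Pb^2+][IO3^-]^2
Q = (2.36 × 10^-5)(1.98 × 10^-5)^2 = 9.3 × 10^-15
Q < Ksp, so no precipitate of Pb(IO3)2 forms.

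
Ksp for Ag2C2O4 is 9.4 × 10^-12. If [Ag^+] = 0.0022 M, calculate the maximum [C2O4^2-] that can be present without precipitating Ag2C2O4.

[C2O4^2-] ≈ 1.9e-6 M

Ag2C2O4(s) ⇌ 2 Ag^+ + C2O4^2-
Ksp = [Ag^+]^2[C2O4^2-]
Precipitation begins when Q = Ksp. With [Ag^+] = 0.0022 M:
9.4 × 10^-12 = (0.0022)^2 × [C2O4^2-]
[C2O4^2-] = (9.4 × 10^-12 / 4.84 × 10^-6) = 1.9 x 10^-6 M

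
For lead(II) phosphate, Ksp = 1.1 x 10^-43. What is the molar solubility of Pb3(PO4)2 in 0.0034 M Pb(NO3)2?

8.4 x 10^-19 M

Pb3(PO4)2(s) ⇌ 3 Pb^2+(aq) + 2 PO4^3-(aq)
Ksp = [Pb^2+]^3[PO4^3-]^2
Let s be the molar solubility in this solution. [Pb^2+] = 0.0034 + 3s ≈ 0.0034, [PO4^3-] = 2s (since Pb^2+ from Pb(NO3)2 dominates).
Ksp ≈ (0.0034)^3 × (2s)^2
s = 8.4 × 10^-19 M
Check: 3s = 2.5 × 10^-18 ≪ 0.0034, so the approximation is valid.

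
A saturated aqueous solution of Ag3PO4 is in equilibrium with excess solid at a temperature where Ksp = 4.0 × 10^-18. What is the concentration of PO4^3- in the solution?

Ag3PO4(s) <=> 3 Ag^+ + PO4^3-
Ksp = [Ag^+]^3[PO4^3-]
Let s = molar solubility. Then [Ag^+] = 3s and [PO4^3-] = s.
So Ksp = (3s)^3 × s = 27s^4
s^4 = 4.0 × 10^-18 / 27, so s = 1.96 × 10^-5 M
[PO4^3-] = s = 2.0 × 10^-5 M

[PO4^3-] ≈ 2.0 × 10^-5 M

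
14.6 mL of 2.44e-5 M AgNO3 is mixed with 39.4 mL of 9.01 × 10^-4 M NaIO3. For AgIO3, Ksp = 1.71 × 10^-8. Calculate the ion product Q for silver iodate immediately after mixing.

4.34 x 10^-9

Total volume = 14.6 + 39.4 = 54 mL.
[Ag^+] = 2.44 x 10^-5 × (14.6/54) = 6.597 × 10^-6 M
[IO3^-] = 9.01 x 10^-4 × (39.4/54) = 6.574 x 10^-4 M
AgIO3(s) ⇌ Ag^+ + IO3^-, so Q = [Ag^+][IO3^-]
Q = (6.597 x 10^-6)(6.574 × 10^-4) = 4.34 × 10^-9
Q < Ksp, so no precipitate of AgIO3 forms.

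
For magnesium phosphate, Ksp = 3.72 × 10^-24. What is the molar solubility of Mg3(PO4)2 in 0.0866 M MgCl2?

Mg3(PO4)2(s) ⇌ 3 Mg^2+ + 2 PO4^3-
Ksp = [Mg^2+]^3[PO4^3-]^2
If s mol/L dissolves here, [Mg^2+] = 0.0866 + 3s ≈ 0.0866, [PO4^3-] = 2s (common-ion effect: Mg^2+ is already 0.0866 M).
Ksp ≈ (0.0866)^3 × (2s)^2
s = 3.78 x 10^-11 M
Check: 3s = 1.1 x 10^-10 ≪ 0.0866, so the approximation is valid.

s ≈ 3.78e-11 M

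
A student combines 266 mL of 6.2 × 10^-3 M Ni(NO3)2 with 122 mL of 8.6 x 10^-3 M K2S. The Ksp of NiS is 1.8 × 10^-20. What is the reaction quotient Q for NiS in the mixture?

Total volume = 266 + 122 = 388 mL.
[Ni^2+] = 6.2 × 10^-3 × (266/388) = 4.25 × 10^-3 M
[S^2-] = 8.6 × 10^-3 × (122/388) = 2.70 x 10^-3 M
NiS(s) ⇌ Ni^2+ + S^2-, so Q = [Ni^2+][S^2-]
Q = (4.25 × 10^-3)(2.70 x 10^-3) = 1.1 × 10^-5
Q > Ksp, so NiS will precipitate.

Q = 1.1 x 10^-5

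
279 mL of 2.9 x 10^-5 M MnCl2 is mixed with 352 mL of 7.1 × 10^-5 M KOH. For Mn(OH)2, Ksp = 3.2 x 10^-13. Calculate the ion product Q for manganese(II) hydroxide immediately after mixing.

Total volume = 279 + 352 = 631 mL.
[Mn^2+] = 2.9 × 10^-5 × (279/631) = 1.28 × 10^-5 M
[OH^-] = 7.1 x 10^-5 × (352/631) = 3.96 × 10^-5 M
Mn(OH)2(s) ⇌ Mn^2+(aq) + 2 OH^-(aq), so Q = [Mn^2+][OH^-]^2
Q = (1.28 × 10^-5)(3.96 x 10^-5)^2 = 2.0 x 10^-14
Q < Ksp, so no precipitate of Mn(OH)2 forms.

Q ≈ 2.0e-14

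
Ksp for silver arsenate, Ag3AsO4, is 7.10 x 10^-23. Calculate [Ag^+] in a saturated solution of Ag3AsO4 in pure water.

Ag3AsO4(s) ⇌ 3 Ag^+(aq) + AsO4^3-(aq)
Ksp = [Ag^+]^3[AsO4^3-]
Let s = molar solubility. Then [Ag^+] = 3s and [AsO4^3-] = s.
Substituting: Ksp = (3s)^3s = 27s^4
Solving, s = (7.10 x 10^-23/27)^(1/4) = 1.273 × 10^-6 M
[Ag^+] = 3s = 3.82 × 10^-6 M

[Ag^+] ≈ 3.82 × 10^-6 M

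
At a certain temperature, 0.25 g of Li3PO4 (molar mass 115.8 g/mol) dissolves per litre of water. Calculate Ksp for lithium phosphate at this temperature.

Molar solubility s = (2.5 x 10^-1 g/L) / (115.8 g/mol) = 2.16 × 10^-3 M.
Li3PO4(s) <=> 3 Li^+(aq) + PO4^3-(aq)
If s mol/L of Li3PO4 dissolves, [Li^+] = 3s and [PO4^3-] = s.
Ksp = [Li^+]^3[PO4^3-]
So Ksp = (3s)^3 × s = 27s^4
With s = 2.16 × 10^-3: Ksp = 5.9 × 10^-10

Ksp = 5.9e-10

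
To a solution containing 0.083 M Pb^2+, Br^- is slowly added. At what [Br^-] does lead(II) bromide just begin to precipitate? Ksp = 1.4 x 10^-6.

[Br^-] = 4.1 × 10^-3 M

PbBr2(s) <=> Pb^2+ + 2 Br^-
Ksp = [Pb^2+][Br^-]^2
Precipitation begins when Q = Ksp. With [Pb^2+] = 0.083 M:
1.4 x 10^-6 = (0.083) × [Br^-]^2
[Br^-] = (1.4 x 10^-6 / 8.3 × 10^-2)^(1/2) = 4.1 × 10^-3 M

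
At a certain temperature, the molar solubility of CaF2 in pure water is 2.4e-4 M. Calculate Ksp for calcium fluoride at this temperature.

CaF2(s) ⇌ Ca^2+(aq) + 2 F^-(aq)
Let s = molar solubility. Then [Ca^2+] = s and [F^-] = 2s.
Ksp = [Ca^2+][F^-]^2
So Ksp = s × (2s)^2 = 4s^3
With s = 2.4 × 10^-4: Ksp = 5.5 × 10^-11

5.5 x 10^-11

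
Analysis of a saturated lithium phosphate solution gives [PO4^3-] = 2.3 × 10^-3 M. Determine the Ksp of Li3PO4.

Li3PO4(s) ⇌ 3 Li^+(aq) + PO4^3-(aq)
Stoichiometry gives [Li^+] = (3/1)[PO4^3-] = 6.90 × 10^-3 M.
Ksp = [Li^+]^3[PO4^3-]
Ksp = (6.90 x 10^-3)^3 × 2.3 × 10^-3 = 7.6 × 10^-10

Ksp = 7.6e-10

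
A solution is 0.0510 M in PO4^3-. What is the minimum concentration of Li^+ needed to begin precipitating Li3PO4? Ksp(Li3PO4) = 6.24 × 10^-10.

Li3PO4(s) <=> 3 Li^+(aq) + PO4^3-(aq)
Ksp = [Li^+]^3[PO4^3-]
Precipitation begins when Q = Ksp. With [PO4^3-] = 0.0510 M:
6.24 × 10^-10 = (0.0510) × [Li^+]^3
[Li^+] = (6.24 × 10^-10 / 5.10 x 10^-2)^(1/3) = 2.30 x 10^-3 M

[Li^+] = 2.30 x 10^-3 M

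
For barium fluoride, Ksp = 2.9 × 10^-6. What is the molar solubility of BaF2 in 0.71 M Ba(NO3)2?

BaF2(s) ⇌ Ba^2+(aq) + 2 F^-(aq)
Ksp = [Ba^2+][F^-]^2
Let s = moles of BaF2 that dissolve per litre. [Ba^2+] = 0.71 + s ≈ 0.71, [F^-] = 2s (since Ba^2+ from Ba(NO3)2 dominates).
Ksp ≈ 0.71 × (2s)^2
s = 1.0 x 10^-3 M
Check: s = 1.0 × 10^-3 ≪ 0.71, so the approximation is valid.

s ≈ 1.0 x 10^-3 M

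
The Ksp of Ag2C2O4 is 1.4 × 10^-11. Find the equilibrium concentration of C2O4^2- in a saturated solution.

Ag2C2O4(s) <=> 2 Ag^+ + C2O4^2-
Ksp = [Ag^+]^2[C2O4^2-]
Let s = molar solubility. Then [Ag^+] = 2s and [C2O4^2-] = s.
Ksp = (2s)^2s = 4s^3
s = (1.4 × 10^-11 / 4)^(1/3) = 1.52 x 10^-4 M
[C2O4^2-] = s = 1.5 x 10^-4 M

[C2O4^2-] = 1.5e-4 M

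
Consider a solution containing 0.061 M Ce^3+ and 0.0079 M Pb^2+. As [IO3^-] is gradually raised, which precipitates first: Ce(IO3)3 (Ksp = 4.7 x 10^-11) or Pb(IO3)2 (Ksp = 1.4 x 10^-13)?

Each salt begins to precipitate when Q = Ksp, i.e. when [IO3^-] reaches its threshold.
For Ce(IO3)3: 4.7 x 10^-11 = 0.061 × [IO3^-]^3  ⇒  [IO3^-] = 9.2 × 10^-4 M.
For Pb(IO3)2: 1.4 x 10^-13 = 0.0079 × [IO3^-]^2  ⇒  [IO3^-] = 4.2 x 10^-6 M.
The salt with the lower threshold [IO3^-] precipitates first: Pb(IO3)2.

Pb(IO3)2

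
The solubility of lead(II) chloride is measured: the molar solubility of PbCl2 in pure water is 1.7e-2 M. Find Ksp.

PbCl2(s) ⇌ Pb^2+ + 2 Cl^-
For each mole of PbCl2 that dissolves: [Pb^2+] = s, [Cl^-] = 2s.
Ksp = [Pb^2+][Cl^-]^2
Ksp = s(2s)^2 = 4s^3
With s = 1.7 × 10^-2: Ksp = 2.0 × 10^-5

Ksp ≈ 2.0 × 10^-5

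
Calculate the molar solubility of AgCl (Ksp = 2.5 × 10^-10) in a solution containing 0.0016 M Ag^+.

AgCl(s) ⇌ Ag^+(aq) + Cl^-(aq)
Ksp = [Ag^+][Cl^-]
Let s be the molar solubility in this solution. [Ag^+] = 0.0016 + s ≈ 0.0016, [Cl^-] = s (since the Ag^+ already present dominates).
Ksp ≈ 0.0016 × s
s = 1.6 x 10^-7 M
Check: s = 1.6 × 10^-7 ≪ 0.0016, so the approximation is valid.

1.6 × 10^-7 M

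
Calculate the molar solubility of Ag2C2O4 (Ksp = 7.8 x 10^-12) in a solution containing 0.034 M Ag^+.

Ag2C2O4(s) ⇌ 2 Ag^+(aq) + C2O4^2-(aq)
Ksp = [Ag^+]^2[C2O4^2-]
If s mol/L dissolves here, [Ag^+] = 0.034 + 2s ≈ 0.034, [C2O4^2-] = s (since the Ag^+ already present dominates).
Ksp ≈ (0.034)^2 × s
s = 6.7 x 10^-9 M
Check: 2s = 1.3 x 10^-8 ≪ 0.034, so the approximation is valid.

s = 6.7e-9 M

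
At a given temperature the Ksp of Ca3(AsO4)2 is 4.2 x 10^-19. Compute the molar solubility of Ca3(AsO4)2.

8.3e-5 M

Ca3(AsO4)2(s) <=> 3 Ca^2+ + 2 AsO4^3-
Ksp = [Ca^2+]^3[AsO4^3-]^2
For each mole of Ca3(AsO4)2 that dissolves: [Ca^2+] = 3s, [AsO4^3-] = 2s.
So Ksp = (3s)^3 × (2s)^2 = 108s^5
Solving, s = (4.2 x 10^-19/108)^(1/5) = 8.3 x 10^-5 M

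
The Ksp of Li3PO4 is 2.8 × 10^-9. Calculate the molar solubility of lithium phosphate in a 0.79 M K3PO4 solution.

s = 5.1 × 10^-4 M

Li3PO4(s) ⇌ 3 Li^+(aq) + PO4^3-(aq)
Ksp = [Li^+]^3[PO4^3-]
Let s be the molar solubility in this solution. [Li^+] = 3s, [PO4^3-] = 0.79 + s ≈ 0.79 (common-ion effect: PO4^3- is already 0.79 M).
Ksp ≈ (3s)^3 × 0.79
s = 5.1 × 10^-4 M
Check: s = 5.1 × 10^-4 ≪ 0.79, so the approximation is valid.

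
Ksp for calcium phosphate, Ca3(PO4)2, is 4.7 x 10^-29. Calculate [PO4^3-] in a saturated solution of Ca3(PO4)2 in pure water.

Ca3(PO4)2(s) <=> 3 Ca^2+(aq) + 2 PO4^3-(aq)
Ksp = [Ca^2+]^3[PO4^3-]^2
For each mole of Ca3(PO4)2 that dissolves: [Ca^2+] = 3s, [PO4^3-] = 2s.
So Ksp = (3s)^3 × (2s)^2 = 108s^5
s = (4.7 x 10^-29 / 108)^(1/5) = 8.47 × 10^-7 M
[PO4^3-] = 2s = 1.7 x 10^-6 M

[PO4^3-] ≈ 1.7 × 10^-6 M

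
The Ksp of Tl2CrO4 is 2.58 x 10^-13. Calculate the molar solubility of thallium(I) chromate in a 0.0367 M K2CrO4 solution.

s ≈ 1.33e-6 M

Tl2CrO4(s) ⇌ 2 Tl^+ + CrO4^2-
Ksp = [Tl^+]^2[CrO4^2-]
Let s be the molar solubility in this solution. [Tl^+] = 2s, [CrO4^2-] = 0.0367 + s ≈ 0.0367 (common-ion effect: CrO4^2- is already 0.0367 M).
Ksp ≈ (2s)^2 × 0.0367
s = 1.33 × 10^-6 M
Check: s = 1.3 x 10^-6 ≪ 0.0367, so the approximation is valid.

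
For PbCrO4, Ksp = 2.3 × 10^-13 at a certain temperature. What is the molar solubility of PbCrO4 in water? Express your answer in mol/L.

PbCrO4(s) <=> Pb^2+(aq) + CrO4^2-(aq)
Ksp = [Pb^2+][CrO4^2-]
Let s = molar solubility. Then [Pb^2+] = s and [CrO4^2-] = s.
Ksp = (s)(s) = s^2
s = (2.3 × 10^-13)^(1/2) = 4.8 × 10^-7 M

4.8 × 10^-7 M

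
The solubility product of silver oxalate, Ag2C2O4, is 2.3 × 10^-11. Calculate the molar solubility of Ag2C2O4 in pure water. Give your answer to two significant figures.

Ag2C2O4(s) <=> 2 Ag^+ + C2O4^2-
Ksp = [Ag^+]^2[C2O4^2-]
For each mole of Ag2C2O4 that dissolves: [Ag^+] = 2s, [C2O4^2-] = s.
So Ksp = (2s)^2 × s = 4s^3
s^3 = 2.3 × 10^-11 / 4, so s = 1.8 x 10^-4 M

s = 1.8 × 10^-4 M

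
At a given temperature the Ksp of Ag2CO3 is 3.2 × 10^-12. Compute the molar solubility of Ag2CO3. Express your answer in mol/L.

Ag2CO3(s) ⇌ 2 Ag^+(aq) + CO3^2-(aq)
Ksp = [Ag^+]^2[CO3^2-]
Let s = molar solubility. Then [Ag^+] = 2s and [CO3^2-] = s.
Substituting: Ksp = (2s)^2s = 4s^3
Solving, s = (3.2 × 10^-12/4)^(1/3) = 9.3 × 10^-5 M

s = 9.3e-5 M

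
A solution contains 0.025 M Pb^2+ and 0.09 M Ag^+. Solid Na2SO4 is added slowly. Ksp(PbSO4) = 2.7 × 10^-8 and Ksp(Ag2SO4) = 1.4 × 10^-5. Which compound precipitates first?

PbSO4

Each salt begins to precipitate when Q = Ksp, i.e. when [SO4^2-] reaches its threshold.
For PbSO4: 2.7 × 10^-8 = 0.025 × [SO4^2-]  ⇒  [SO4^2-] = 1.1 × 10^-6 M.
For Ag2SO4: 1.4 × 10^-5 = (0.09)^2 × [SO4^2-]  ⇒  [SO4^2-] = 1.7 x 10^-3 M.
The salt with the lower threshold [SO4^2-] precipitates first: PbSO4.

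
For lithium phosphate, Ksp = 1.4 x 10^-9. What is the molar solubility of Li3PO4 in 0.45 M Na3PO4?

Li3PO4(s) ⇌ 3 Li^+(aq) + PO4^3-(aq)
Ksp = [Li^+]^3[PO4^3-]
Let s be the molar solubility in this solution. [Li^+] = 3s, [PO4^3-] = 0.45 + s ≈ 0.45 (common-ion effect: PO4^3- is already 0.45 M).
Ksp ≈ (3s)^3 × 0.45
s = 4.9 × 10^-4 M
Check: s = 4.9 x 10^-4 ≪ 0.45, so the approximation is valid.

s ≈ 4.9 × 10^-4 M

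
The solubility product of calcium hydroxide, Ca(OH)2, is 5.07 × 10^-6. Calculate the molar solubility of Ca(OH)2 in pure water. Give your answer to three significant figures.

Ca(OH)2(s) ⇌ Ca^2+(aq) + 2 OH^-(aq)
Ksp = [Ca^2+][OH^-]^2
For each mole of Ca(OH)2 that dissolves: [Ca^2+] = s, [OH^-] = 2s.
Substituting: Ksp = s(2s)^2 = 4s^3
s = (5.07 × 10^-6 / 4)^(1/3) = 1.08 × 10^-2 M

0.0108 M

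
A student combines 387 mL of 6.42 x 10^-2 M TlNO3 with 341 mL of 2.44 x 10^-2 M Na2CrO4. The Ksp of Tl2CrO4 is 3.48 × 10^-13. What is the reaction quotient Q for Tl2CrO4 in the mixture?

Q = 1.33e-5

Total volume = 387 + 341 = 728 mL.
[Tl^+] = 6.42 x 10^-2 × (387/728) = 3.413 × 10^-2 M
[CrO4^2-] = 2.44 x 10^-2 × (341/728) = 1.143 x 10^-2 M
Tl2CrO4(s) ⇌ 2 Tl^+ + CrO4^2-, so Q = [Tl^+]^2[CrO4^2-]
Q = (3.413 × 10^-2)^2(1.143 x 10^-2) = 1.33 × 10^-5
Q > Ksp, so Tl2CrO4 will precipitate.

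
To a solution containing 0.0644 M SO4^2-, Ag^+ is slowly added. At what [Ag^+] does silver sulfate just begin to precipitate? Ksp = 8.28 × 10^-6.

1.13e-2 M

Ag2SO4(s) ⇌ 2 Ag^+(aq) + SO4^2-(aq)
Ksp = [Ag^+]^2[SO4^2-]
Precipitation begins when Q = Ksp. With [SO4^2-] = 0.0644 M:
8.28 × 10^-6 = (0.0644) × [Ag^+]^2
[Ag^+] = (8.28 × 10^-6 / 6.44 × 10^-2)^(1/2) = 1.13 × 10^-2 M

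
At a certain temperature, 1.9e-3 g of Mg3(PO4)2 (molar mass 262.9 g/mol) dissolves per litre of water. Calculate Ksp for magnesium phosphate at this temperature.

Ksp = 2.1 x 10^-24

Molar solubility s = (1.9 x 10^-3 g/L) / (262.9 g/mol) = 7.23 x 10^-6 M.
Mg3(PO4)2(s) ⇌ 3 Mg^2+ + 2 PO4^3-
With molar solubility s: [Mg^2+] = 3s, [PO4^3-] = 2s.
Ksp = [Mg^2+]^3[PO4^3-]^2
Ksp = (3s)^3(2s)^2 = 108s^5
Ksp = 108 × (7.23 × 10^-6)^5 = 2.1 × 10^-24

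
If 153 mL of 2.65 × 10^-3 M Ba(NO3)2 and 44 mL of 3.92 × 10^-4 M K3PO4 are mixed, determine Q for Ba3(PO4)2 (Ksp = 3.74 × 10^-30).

Total volume = 153 + 44 = 197 mL.
[Ba^2+] = 2.65 × 10^-3 × (153/197) = 2.058 × 10^-3 M
[PO4^3-] = 3.92 × 10^-4 × (44/197) = 8.755 × 10^-5 M
Ba3(PO4)2(s) ⇌ 3 Ba^2+ + 2 PO4^3-, so Q = [Ba^2+]^3[PO4^3-]^2
Q = (2.058 × 10^-3)^3(8.755 × 10^-5)^2 = 6.68 × 10^-17
Q > Ksp, so Ba3(PO4)2 will precipitate.

Q = 6.68e-17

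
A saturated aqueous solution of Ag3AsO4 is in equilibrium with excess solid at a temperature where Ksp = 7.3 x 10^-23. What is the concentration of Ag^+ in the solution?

[Ag^+] = 3.8e-6 M

Ag3AsO4(s) ⇌ 3 Ag^+ + AsO4^3-
Ksp = [Ag^+]^3[AsO4^3-]
For each mole of Ag3AsO4 that dissolves: [Ag^+] = 3s, [AsO4^3-] = s.
Ksp = (3s)^3s = 27s^4
Solving, s = (7.3 x 10^-23/27)^(1/4) = 1.28 × 10^-6 M
[Ag^+] = 3s = 3.8 x 10^-6 M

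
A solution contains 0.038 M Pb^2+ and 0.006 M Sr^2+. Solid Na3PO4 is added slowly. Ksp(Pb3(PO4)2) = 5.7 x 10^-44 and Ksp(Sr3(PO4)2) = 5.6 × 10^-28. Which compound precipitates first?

Each salt begins to precipitate when Q = Ksp, i.e. when [PO4^3-] reaches its threshold.
For Pb3(PO4)2: 5.7 x 10^-44 = (0.038)^3 × [PO4^3-]^2  ⇒  [PO4^3-] = 3.2 × 10^-20 M.
For Sr3(PO4)2: 5.6 × 10^-28 = (0.006)^3 × [PO4^3-]^2  ⇒  [PO4^3-] = 5.1 x 10^-11 M.
The salt with the lower threshold [PO4^3-] precipitates first: Pb3(PO4)2.

Pb3(PO4)2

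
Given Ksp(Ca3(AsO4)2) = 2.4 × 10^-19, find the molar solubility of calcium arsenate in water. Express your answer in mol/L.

s ≈ 7.4 × 10^-5 M

Ca3(AsO4)2(s) <=> 3 Ca^2+ + 2 AsO4^3-
Ksp = [Ca^2+]^3[AsO4^3-]^2
For each mole of Ca3(AsO4)2 that dissolves: [Ca^2+] = 3s, [AsO4^3-] = 2s.
So Ksp = (3s)^3 × (2s)^2 = 108s^5
s^5 = 2.4 × 10^-19 / 108, so s = 7.4 × 10^-5 M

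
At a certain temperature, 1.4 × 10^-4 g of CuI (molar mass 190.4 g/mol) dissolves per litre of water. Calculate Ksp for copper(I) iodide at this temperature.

Molar solubility s = (1.4 x 10^-4 g/L) / (190.4 g/mol) = 7.35 × 10^-7 M.
CuI(s) ⇌ Cu^+(aq) + I^-(aq)
If s mol/L of CuI dissolves, [Cu^+] = s and [I^-] = s.
Ksp = [Cu^+][I^-]
Ksp = s × s = s^2
Ksp = (7.35 × 10^-7)^2 = 5.4 x 10^-13

Ksp = 5.4e-13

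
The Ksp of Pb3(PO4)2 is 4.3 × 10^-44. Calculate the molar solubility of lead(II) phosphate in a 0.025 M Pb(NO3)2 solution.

Pb3(PO4)2(s) <=> 3 Pb^2+ + 2 PO4^3-
Ksp = [Pb^2+]^3[PO4^3-]^2
If s mol/L dissolves here, [Pb^2+] = 0.025 + 3s ≈ 0.025, [PO4^3-] = 2s (Ksp is small, so little additional dissolves).
Ksp ≈ (0.025)^3 × (2s)^2
s = 2.6 × 10^-20 M
Check: 3s = 7.9 × 10^-20 ≪ 0.025, so the approximation is valid.

2.6 × 10^-20 M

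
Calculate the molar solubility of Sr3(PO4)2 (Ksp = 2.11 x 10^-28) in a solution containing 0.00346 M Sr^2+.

3.57 x 10^-11 M

Sr3(PO4)2(s) ⇌ 3 Sr^2+(aq) + 2 PO4^3-(aq)
Ksp = [Sr^2+]^3[PO4^3-]^2
If s mol/L dissolves here, [Sr^2+] = 0.00346 + 3s ≈ 0.00346, [PO4^3-] = 2s (since the Sr^2+ already present dominates).
Ksp ≈ (0.00346)^3 × (2s)^2
s = 3.57 × 10^-11 M
Check: 3s = 1.1 × 10^-10 ≪ 0.00346, so the approximation is valid.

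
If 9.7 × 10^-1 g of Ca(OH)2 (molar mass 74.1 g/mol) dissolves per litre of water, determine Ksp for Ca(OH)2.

Molar solubility s = (9.7 × 10^-1 g/L) / (74.1 g/mol) = 1.31 × 10^-2 M.
Ca(OH)2(s) ⇌ Ca^2+ + 2 OH^-
If s mol/L of Ca(OH)2 dissolves, [Ca^2+] = s and [OH^-] = 2s.
Ksp = [Ca^2+][OH^-]^2
So Ksp = s × (2s)^2 = 4s^3
Ksp = 4 × (1.31 × 10^-2)^3 = 9.0 x 10^-6

Ksp = 9.0 × 10^-6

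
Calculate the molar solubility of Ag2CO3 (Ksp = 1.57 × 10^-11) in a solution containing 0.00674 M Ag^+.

Ag2CO3(s) <=> 2 Ag^+ + CO3^2-
Ksp = [Ag^+]^2[CO3^2-]
If s mol/L dissolves here, [Ag^+] = 0.00674 + 2s ≈ 0.00674, [CO3^2-] = s (common-ion effect: Ag^+ is already 0.00674 M).
Ksp ≈ (0.00674)^2 × s
s = 3.46 x 10^-7 M
Check: 2s = 6.9 × 10^-7 ≪ 0.00674, so the approximation is valid.

s = 3.46e-7 M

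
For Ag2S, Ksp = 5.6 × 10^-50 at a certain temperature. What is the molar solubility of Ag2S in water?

Ag2S(s) ⇌ 2 Ag^+ + S^2-
Ksp = [Ag^+]^2[S^2-]
If s mol/L of Ag2S dissolves, [Ag^+] = 2s and [S^2-] = s.
Substituting: Ksp = (2s)^2s = 4s^3
Solving, s = (5.6 × 10^-50/4)^(1/3) = 2.4 × 10^-17 M

2.4e-17 M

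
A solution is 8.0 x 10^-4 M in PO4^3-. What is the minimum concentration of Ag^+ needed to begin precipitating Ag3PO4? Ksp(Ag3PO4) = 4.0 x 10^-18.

1.7e-5 M

Ag3PO4(s) ⇌ 3 Ag^+ + PO4^3-
Ksp = [Ag^+]^3[PO4^3-]
Precipitation begins when Q = Ksp. With [PO4^3-] = 8.0 x 10^-4 M:
4.0 x 10^-18 = (8.0 x 10^-4) × [Ag^+]^3
[Ag^+] = (4.0 x 10^-18 / 8.0 × 10^-4)^(1/3) = 1.7 × 10^-5 M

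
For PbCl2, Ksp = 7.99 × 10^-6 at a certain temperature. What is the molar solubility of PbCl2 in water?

PbCl2(s) ⇌ Pb^2+ + 2 Cl^-
Ksp = [Pb^2+][Cl^-]^2
For each mole of PbCl2 that dissolves: [Pb^2+] = s, [Cl^-] = 2s.
So Ksp = s × (2s)^2 = 4s^3
s = (7.99 × 10^-6 / 4)^(1/3) = 1.26 x 10^-2 M

s ≈ 1.26e-2 M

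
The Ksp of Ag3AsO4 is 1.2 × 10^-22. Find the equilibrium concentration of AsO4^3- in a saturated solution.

[AsO4^3-] ≈ 1.5e-6 M

Ag3AsO4(s) ⇌ 3 Ag^+ + AsO4^3-
Ksp = [Ag^+]^3[AsO4^3-]
If s mol/L of Ag3AsO4 dissolves, [Ag^+] = 3s and [AsO4^3-] = s.
Ksp = (3s)^3s = 27s^4
s = (1.2 × 10^-22 / 27)^(1/4) = 1.45 x 10^-6 M
[AsO4^3-] = s = 1.5 × 10^-6 M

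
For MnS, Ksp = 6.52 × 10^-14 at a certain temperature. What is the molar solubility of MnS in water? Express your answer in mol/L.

s ≈ 2.55e-7 M

MnS(s) <=> Mn^2+(aq) + S^2-(aq)
Ksp = [Mn^2+][S^2-]
For each mole of MnS that dissolves: [Mn^2+] = s, [S^2-] = s.
Ksp = (s)(s) = s^2
s = (6.52 × 10^-14)^(1/2) = 2.55 x 10^-7 M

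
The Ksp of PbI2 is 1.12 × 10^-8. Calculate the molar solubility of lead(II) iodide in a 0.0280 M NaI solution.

PbI2(s) ⇌ Pb^2+ + 2 I^-
Ksp = [Pb^2+][I^-]^2
If s mol/L dissolves here, [Pb^2+] = s, [I^-] = 0.0280 + 2s ≈ 0.0280 (since I^- from NaI dominates).
Ksp ≈ s × (0.0280)^2
s = 1.43 × 10^-5 M
Check: 2s = 2.9 × 10^-5 ≪ 0.0280, so the approximation is valid.

s ≈ 1.43 × 10^-5 M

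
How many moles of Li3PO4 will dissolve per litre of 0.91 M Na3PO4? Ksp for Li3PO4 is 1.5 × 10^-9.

3.9 x 10^-4 M

Li3PO4(s) ⇌ 3 Li^+(aq) + PO4^3-(aq)
Ksp = [Li^+]^3[PO4^3-]
Let s = moles of Li3PO4 that dissolve per litre. [Li^+] = 3s, [PO4^3-] = 0.91 + s ≈ 0.91 (since PO4^3- from Na3PO4 dominates).
Ksp ≈ (3s)^3 × 0.91
s = 3.9 × 10^-4 M
Check: s = 3.9 × 10^-4 ≪ 0.91, so the approximation is valid.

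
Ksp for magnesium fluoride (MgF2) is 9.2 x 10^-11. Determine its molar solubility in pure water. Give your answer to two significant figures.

2.8 x 10^-4 M

MgF2(s) ⇌ Mg^2+ + 2 F^-
Ksp = [Mg^2+][F^-]^2
If s mol/L of MgF2 dissolves, [Mg^2+] = s and [F^-] = 2s.
So Ksp = s × (2s)^2 = 4s^3
Solving, s = (9.2 x 10^-11/4)^(1/3) = 2.8 x 10^-4 M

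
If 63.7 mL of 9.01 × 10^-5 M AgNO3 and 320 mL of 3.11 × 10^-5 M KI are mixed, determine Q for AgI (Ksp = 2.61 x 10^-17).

Total volume = 63.7 + 320 = 383.7 mL.
[Ag^+] = 9.01 × 10^-5 × (63.7/383.7) = 1.496 × 10^-5 M
[I^-] = 3.11 x 10^-5 × (320/383.7) = 2.594 × 10^-5 M
AgI(s) <=> Ag^+ + I^-, so Q = [Ag^+][I^-]
Q = (1.496 x 10^-5)(2.594 × 10^-5) = 3.88 × 10^-10
Q > Ksp, so AgI will precipitate.

3.88 × 10^-10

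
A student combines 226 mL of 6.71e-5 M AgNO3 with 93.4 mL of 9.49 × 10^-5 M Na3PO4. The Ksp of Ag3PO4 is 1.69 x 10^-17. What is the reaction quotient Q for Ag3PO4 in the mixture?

Q = 2.97 x 10^-18

Total volume = 226 + 93.4 = 319.4 mL.
[Ag^+] = 6.71 × 10^-5 × (226/319.4) = 4.748 x 10^-5 M
[PO4^3-] = 9.49 × 10^-5 × (93.4/319.4) = 2.775 x 10^-5 M
Ag3PO4(s) <=> 3 Ag^+ + PO4^3-, so Q = [Ag^+]^3[PO4^3-]
Q = (4.748 x 10^-5)^3(2.775 × 10^-5) = 2.97 x 10^-18
Q < Ksp, so no precipitate of Ag3PO4 forms.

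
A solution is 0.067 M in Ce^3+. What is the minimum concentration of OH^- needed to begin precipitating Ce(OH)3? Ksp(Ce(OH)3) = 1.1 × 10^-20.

Ce(OH)3(s) ⇌ Ce^3+ + 3 OH^-
Ksp = [Ce^3+][OH^-]^3
Precipitation begins when Q = Ksp. With [Ce^3+] = 0.067 M:
1.1 × 10^-20 = (0.067) × [OH^-]^3
[OH^-] = (1.1 × 10^-20 / 6.7 x 10^-2)^(1/3) = 5.5 x 10^-7 M

5.5 x 10^-7 M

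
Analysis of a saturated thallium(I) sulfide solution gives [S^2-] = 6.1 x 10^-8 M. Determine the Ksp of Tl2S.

9.1 × 10^-22

Tl2S(s) <=> 2 Tl^+ + S^2-
Stoichiometry gives [Tl^+] = (2/1)[S^2-] = 1.22 x 10^-7 M.
Ksp = [Tl^+]^2[S^2-]
Ksp = (1.22 × 10^-7)^2 × 6.1 x 10^-8 = 9.1 x 10^-22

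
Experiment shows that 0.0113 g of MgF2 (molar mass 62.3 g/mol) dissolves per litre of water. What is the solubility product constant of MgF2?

Molar solubility s = (1.13 x 10^-2 g/L) / (62.3 g/mol) = 1.814 × 10^-4 M.
MgF2(s) ⇌ Mg^2+ + 2 F^-
Let s = molar solubility. Then [Mg^2+] = s and [F^-] = 2s.
Ksp = [Mg^2+][F^-]^2
So Ksp = s × (2s)^2 = 4s^3
Ksp = 4 × (1.814 x 10^-4)^3 = 2.39 × 10^-11

2.39e-11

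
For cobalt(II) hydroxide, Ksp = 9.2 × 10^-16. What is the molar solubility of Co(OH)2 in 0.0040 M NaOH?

s ≈ 5.8 x 10^-11 M

Co(OH)2(s) <=> Co^2+(aq) + 2 OH^-(aq)
Ksp = [Co^2+][OH^-]^2
Let s = moles of Co(OH)2 that dissolve per litre. [Co^2+] = s, [OH^-] = 0.0040 + 2s ≈ 0.0040 (since OH^- from NaOH dominates).
Ksp ≈ s × (0.0040)^2
s = 5.8 × 10^-11 M
Check: 2s = 1.2 × 10^-10 ≪ 0.0040, so the approximation is valid.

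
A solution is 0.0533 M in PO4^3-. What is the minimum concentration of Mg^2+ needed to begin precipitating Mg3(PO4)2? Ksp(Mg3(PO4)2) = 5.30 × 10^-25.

[Mg^2+] = 5.71e-8 M

Mg3(PO4)2(s) ⇌ 3 Mg^2+(aq) + 2 PO4^3-(aq)
Ksp = [Mg^2+]^3[PO4^3-]^2
Precipitation begins when Q = Ksp. With [PO4^3-] = 0.0533 M:
5.30 × 10^-25 = (0.0533)^2 × [Mg^2+]^3
[Mg^2+] = (5.30 × 10^-25 / 2.841 x 10^-3)^(1/3) = 5.71 × 10^-8 M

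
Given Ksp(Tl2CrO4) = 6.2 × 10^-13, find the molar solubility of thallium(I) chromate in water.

Tl2CrO4(s) ⇌ 2 Tl^+(aq) + CrO4^2-(aq)
Ksp = [Tl^+]^2[CrO4^2-]
If s mol/L of Tl2CrO4 dissolves, [Tl^+] = 2s and [CrO4^2-] = s.
Substituting: Ksp = (2s)^2s = 4s^3
s^3 = 6.2 × 10^-13 / 4, so s = 5.4 x 10^-5 M

5.4 × 10^-5 M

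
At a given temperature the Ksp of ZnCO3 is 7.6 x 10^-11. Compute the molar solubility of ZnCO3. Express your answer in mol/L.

ZnCO3(s) <=> Zn^2+ + CO3^2-
Ksp = [Zn^2+][CO3^2-]
For each mole of ZnCO3 that dissolves: [Zn^2+] = s, [CO3^2-] = s.
Ksp = s × s = s^2
s = √(7.6 x 10^-11) = 8.7 × 10^-6 M

8.7 x 10^-6 M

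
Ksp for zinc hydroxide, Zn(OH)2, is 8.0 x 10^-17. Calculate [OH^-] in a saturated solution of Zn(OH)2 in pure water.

[OH^-] = 5.4 × 10^-6 M

Zn(OH)2(s) ⇌ Zn^2+ + 2 OH^-
Ksp = [Zn^2+][OH^-]^2
With molar solubility s: [Zn^2+] = s, [OH^-] = 2s.
Substituting: Ksp = s(2s)^2 = 4s^3
s^3 = 8.0 x 10^-17 / 4, so s = 2.71 × 10^-6 M
[OH^-] = 2s = 5.4 x 10^-6 M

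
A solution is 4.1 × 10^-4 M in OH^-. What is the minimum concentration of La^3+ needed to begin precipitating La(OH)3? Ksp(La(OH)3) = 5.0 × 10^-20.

[La^3+] ≈ 7.3 x 10^-10 M

La(OH)3(s) ⇌ La^3+(aq) + 3 OH^-(aq)
Ksp = [La^3+][OH^-]^3
Precipitation begins when Q = Ksp. With [OH^-] = 4.1 × 10^-4 M:
5.0 × 10^-20 = (4.1 × 10^-4)^3 × [La^3+]
[La^3+] = (5.0 × 10^-20 / 6.89 x 10^-11) = 7.3 x 10^-10 M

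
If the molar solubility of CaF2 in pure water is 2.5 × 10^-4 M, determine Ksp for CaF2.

CaF2(s) ⇌ Ca^2+(aq) + 2 F^-(aq)
If s mol/L of CaF2 dissolves, [Ca^2+] = s and [F^-] = 2s.
Ksp = [Ca^2+][F^-]^2
Substituting: Ksp = s(2s)^2 = 4s^3
Ksp = 4 × (2.5 × 10^-4)^3 = 6.3 x 10^-11

Ksp ≈ 6.3 × 10^-11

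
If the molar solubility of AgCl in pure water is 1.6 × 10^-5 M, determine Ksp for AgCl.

AgCl(s) <=> Ag^+(aq) + Cl^-(aq)
For each mole of AgCl that dissolves: [Ag^+] = s, [Cl^-] = s.
Ksp = [Ag^+][Cl^-]
Ksp = (s)(s) = s^2
Ksp = (1.6 × 10^-5)^2 = 2.6 × 10^-10

Ksp ≈ 2.6 × 10^-10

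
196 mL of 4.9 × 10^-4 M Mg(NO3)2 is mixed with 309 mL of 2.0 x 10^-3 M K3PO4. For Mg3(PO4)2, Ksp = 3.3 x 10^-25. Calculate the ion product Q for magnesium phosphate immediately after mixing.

Q ≈ 1.0 × 10^-17

Total volume = 196 + 309 = 505 mL.
[Mg^2+] = 4.9 × 10^-4 × (196/505) = 1.90 x 10^-4 M
[PO4^3-] = 2.0 x 10^-3 × (309/505) = 1.22 x 10^-3 M
Mg3(PO4)2(s) ⇌ 3 Mg^2+(aq) + 2 PO4^3-(aq), so Q = [Mg^2+]^3[PO4^3-]^2
Q = (1.90 x 10^-4)^3(1.22 × 10^-3)^2 = 1.0 x 10^-17
Q > Ksp, so Mg3(PO4)2 will precipitate.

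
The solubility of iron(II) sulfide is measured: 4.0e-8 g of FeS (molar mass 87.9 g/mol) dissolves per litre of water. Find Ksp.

Ksp = 2.1e-19

Molar solubility s = (4.0 × 10^-8 g/L) / (87.9 g/mol) = 4.55 x 10^-10 M.
FeS(s) <=> Fe^2+(aq) + S^2-(aq)
If s mol/L of FeS dissolves, [Fe^2+] = s and [S^2-] = s.
Ksp = [Fe^2+][S^2-]
Ksp = (s)(s) = s^2
With s = 4.55 x 10^-10: Ksp = 2.1 x 10^-19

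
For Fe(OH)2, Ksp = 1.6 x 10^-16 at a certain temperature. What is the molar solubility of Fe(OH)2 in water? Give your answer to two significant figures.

3.4 x 10^-6 M

Fe(OH)2(s) <=> Fe^2+(aq) + 2 OH^-(aq)
Ksp = [Fe^2+][OH^-]^2
With molar solubility s: [Fe^2+] = s, [OH^-] = 2s.
Substituting: Ksp = s(2s)^2 = 4s^3
s^3 = 1.6 x 10^-16 / 4, so s = 3.4 × 10^-6 M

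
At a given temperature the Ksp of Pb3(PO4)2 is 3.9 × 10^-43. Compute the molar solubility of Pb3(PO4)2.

Pb3(PO4)2(s) <=> 3 Pb^2+ + 2 PO4^3-
Ksp = [Pb^2+]^3[PO4^3-]^2
For each mole of Pb3(PO4)2 that dissolves: [Pb^2+] = 3s, [PO4^3-] = 2s.
Ksp = (3s)^3(2s)^2 = 108s^5
s = (3.9 × 10^-43 / 108)^(1/5) = 1.3 x 10^-9 M

s = 1.3e-9 M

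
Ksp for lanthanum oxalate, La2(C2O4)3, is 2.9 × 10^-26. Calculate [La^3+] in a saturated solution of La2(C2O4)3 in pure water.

La2(C2O4)3(s) <=> 2 La^3+(aq) + 3 C2O4^2-(aq)
Ksp = [La^3+]^2[C2O4^2-]^3
For each mole of La2(C2O4)3 that dissolves: [La^3+] = 2s, [C2O4^2-] = 3s.
Substituting: Ksp = (2s)^2(3s)^3 = 108s^5
s^5 = 2.9 × 10^-26 / 108, so s = 3.06 × 10^-6 M
[La^3+] = 2s = 6.1 x 10^-6 M

[La^3+] ≈ 6.1 × 10^-6 M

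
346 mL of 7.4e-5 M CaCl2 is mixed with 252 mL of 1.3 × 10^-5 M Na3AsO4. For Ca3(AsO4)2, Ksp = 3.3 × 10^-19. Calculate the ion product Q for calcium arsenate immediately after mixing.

Total volume = 346 + 252 = 598 mL.
[Ca^2+] = 7.4 × 10^-5 × (346/598) = 4.28 × 10^-5 M
[AsO4^3-] = 1.3 × 10^-5 × (252/598) = 5.48 × 10^-6 M
Ca3(AsO4)2(s) ⇌ 3 Ca^2+(aq) + 2 AsO4^3-(aq), so Q = [Ca^2+]^3[AsO4^3-]^2
Q = (4.28 x 10^-5)^3(5.48 × 10^-6)^2 = 2.4 × 10^-24
Q < Ksp, so no precipitate of Ca3(AsO4)2 forms.

Q = 2.4e-24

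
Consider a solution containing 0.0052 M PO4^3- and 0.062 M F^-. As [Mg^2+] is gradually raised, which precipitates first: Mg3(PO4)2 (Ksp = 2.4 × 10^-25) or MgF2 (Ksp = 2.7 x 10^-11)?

MgF2

Precipitation of each salt starts when its ion product equals its Ksp.
For Mg3(PO4)2: 2.4 × 10^-25 = (0.0052)^2 × [Mg^2+]^3  ⇒  [Mg^2+] = 2.1 × 10^-7 M.
For MgF2: 2.7 x 10^-11 = (0.062)^2 × [Mg^2+]  ⇒  [Mg^2+] = 7.0 × 10^-9 M.
The salt with the lower threshold [Mg^2+] precipitates first: MgF2.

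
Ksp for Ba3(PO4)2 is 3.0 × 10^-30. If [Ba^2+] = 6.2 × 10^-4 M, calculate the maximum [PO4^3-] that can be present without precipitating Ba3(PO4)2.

[PO4^3-] ≈ 1.1 x 10^-10 M

Ba3(PO4)2(s) <=> 3 Ba^2+ + 2 PO4^3-
Ksp = [Ba^2+]^3[PO4^3-]^2
Precipitation begins when Q = Ksp. With [Ba^2+] = 6.2 × 10^-4 M:
3.0 × 10^-30 = (6.2 × 10^-4)^3 × [PO4^3-]^2
[PO4^3-] = (3.0 × 10^-30 / 2.38 × 10^-10)^(1/2) = 1.1 × 10^-10 M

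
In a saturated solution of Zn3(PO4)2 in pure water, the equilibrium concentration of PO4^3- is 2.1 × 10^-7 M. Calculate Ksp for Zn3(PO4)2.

1.4e-33

Zn3(PO4)2(s) ⇌ 3 Zn^2+(aq) + 2 PO4^3-(aq)
Stoichiometry gives [Zn^2+] = (3/2)[PO4^3-] = 3.15 × 10^-7 M.
Ksp = [Zn^2+]^3[PO4^3-]^2
Ksp = (3.15 × 10^-7)^3 × (2.1 × 10^-7)^2 = 1.4 × 10^-33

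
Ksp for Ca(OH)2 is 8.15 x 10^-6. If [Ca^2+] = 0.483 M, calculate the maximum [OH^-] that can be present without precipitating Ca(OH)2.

[OH^-] ≈ 4.11 × 10^-3 M

Ca(OH)2(s) ⇌ Ca^2+(aq) + 2 OH^-(aq)
Ksp = [Ca^2+][OH^-]^2
Precipitation begins when Q = Ksp. With [Ca^2+] = 0.483 M:
8.15 x 10^-6 = (0.483) × [OH^-]^2
[OH^-] = (8.15 x 10^-6 / 4.83 × 10^-1)^(1/2) = 4.11 × 10^-3 M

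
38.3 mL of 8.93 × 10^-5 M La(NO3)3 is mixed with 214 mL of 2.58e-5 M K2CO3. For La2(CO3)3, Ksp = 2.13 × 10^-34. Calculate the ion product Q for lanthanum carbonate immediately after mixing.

Total volume = 38.3 + 214 = 252.3 mL.
[La^3+] = 8.93 × 10^-5 × (38.3/252.3) = 1.356 × 10^-5 M
[CO3^2-] = 2.58 x 10^-5 × (214/252.3) = 2.188 × 10^-5 M
La2(CO3)3(s) ⇌ 2 La^3+(aq) + 3 CO3^2-(aq), so Q = [La^3+]^2[CO3^2-]^3
Q = (1.356 × 10^-5)^2(2.188 × 10^-5)^3 = 1.93 x 10^-24
Q > Ksp, so La2(CO3)3 will precipitate.

1.93e-24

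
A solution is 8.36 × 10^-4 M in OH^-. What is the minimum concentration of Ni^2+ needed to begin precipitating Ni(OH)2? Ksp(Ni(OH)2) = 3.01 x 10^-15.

Ni(OH)2(s) <=> Ni^2+ + 2 OH^-
Ksp = [Ni^2+][OH^-]^2
Precipitation begins when Q = Ksp. With [OH^-] = 8.36 × 10^-4 M:
3.01 x 10^-15 = (8.36 × 10^-4)^2 × [Ni^2+]
[Ni^2+] = (3.01 x 10^-15 / 6.989 x 10^-7) = 4.31 × 10^-9 M

[Ni^2+] = 4.31 × 10^-9 M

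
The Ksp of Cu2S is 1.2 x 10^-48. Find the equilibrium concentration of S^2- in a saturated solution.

[S^2-] ≈ 6.7 x 10^-17 M

Cu2S(s) ⇌ 2 Cu^+(aq) + S^2-(aq)
Ksp = [Cu^+]^2[S^2-]
With molar solubility s: [Cu^+] = 2s, [S^2-] = s.
Ksp = (2s)^2s = 4s^3
Solving, s = (1.2 x 10^-48/4)^(1/3) = 6.69 x 10^-17 M
[S^2-] = s = 6.7 x 10^-17 M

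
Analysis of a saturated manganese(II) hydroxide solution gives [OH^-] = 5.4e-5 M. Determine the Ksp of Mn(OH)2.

Mn(OH)2(s) <=> Mn^2+(aq) + 2 OH^-(aq)
Stoichiometry gives [Mn^2+] = (1/2)[OH^-] = 2.70 × 10^-5 M.
Ksp = [Mn^2+][OH^-]^2
Ksp = 2.70 × 10^-5 × (5.4 × 10^-5)^2 = 7.9 x 10^-14

Ksp ≈ 7.9e-14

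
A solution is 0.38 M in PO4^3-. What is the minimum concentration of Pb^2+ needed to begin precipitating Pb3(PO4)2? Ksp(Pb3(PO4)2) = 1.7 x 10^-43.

[Pb^2+] = 1.1 × 10^-14 M

Pb3(PO4)2(s) <=> 3 Pb^2+(aq) + 2 PO4^3-(aq)
Ksp = [Pb^2+]^3[PO4^3-]^2
Precipitation begins when Q = Ksp. With [PO4^3-] = 0.38 M:
1.7 x 10^-43 = (0.38)^2 × [Pb^2+]^3
[Pb^2+] = (1.7 x 10^-43 / 1.44 x 10^-1)^(1/3) = 1.1 × 10^-14 M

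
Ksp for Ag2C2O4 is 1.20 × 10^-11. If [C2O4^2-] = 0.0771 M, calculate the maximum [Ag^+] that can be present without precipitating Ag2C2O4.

Ag2C2O4(s) ⇌ 2 Ag^+(aq) + C2O4^2-(aq)
Ksp = [Ag^+]^2[C2O4^2-]
Precipitation begins when Q = Ksp. With [C2O4^2-] = 0.0771 M:
1.20 × 10^-11 = (0.0771) × [Ag^+]^2
[Ag^+] = (1.20 × 10^-11 / 7.71 × 10^-2)^(1/2) = 1.25 × 10^-5 M

1.25 × 10^-5 M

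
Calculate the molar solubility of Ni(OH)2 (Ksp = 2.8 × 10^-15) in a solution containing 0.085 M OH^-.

3.9e-13 M

Ni(OH)2(s) <=> Ni^2+(aq) + 2 OH^-(aq)
Ksp = [Ni^2+][OH^-]^2
Let s be the molar solubility in this solution. [Ni^2+] = s, [OH^-] = 0.085 + 2s ≈ 0.085 (Ksp is small, so little additional dissolves).
Ksp ≈ s × (0.085)^2
s = 3.9 × 10^-13 M
Check: 2s = 7.8 x 10^-13 ≪ 0.085, so the approximation is valid.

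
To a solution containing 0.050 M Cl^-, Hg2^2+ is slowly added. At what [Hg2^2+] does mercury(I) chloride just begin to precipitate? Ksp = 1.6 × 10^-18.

6.4e-16 M

Hg2Cl2(s) ⇌ Hg2^2+ + 2 Cl^-
Ksp = [Hg2^2+][Cl^-]^2
Precipitation begins when Q = Ksp. With [Cl^-] = 0.050 M:
1.6 × 10^-18 = (0.050)^2 × [Hg2^2+]
[Hg2^2+] = (1.6 × 10^-18 / 2.50 × 10^-3) = 6.4 × 10^-16 M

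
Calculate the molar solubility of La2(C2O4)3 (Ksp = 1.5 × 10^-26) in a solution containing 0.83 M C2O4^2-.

8.1 x 10^-14 M

La2(C2O4)3(s) ⇌ 2 La^3+ + 3 C2O4^2-
Ksp = [La^3+]^2[C2O4^2-]^3
Let s = moles of La2(C2O4)3 that dissolve per litre. [La^3+] = 2s, [C2O4^2-] = 0.83 + 3s ≈ 0.83 (common-ion effect: C2O4^2- is already 0.83 M).
Ksp ≈ (2s)^2 × (0.83)^3
s = 8.1 × 10^-14 M
Check: 3s = 2.4 × 10^-13 ≪ 0.83, so the approximation is valid.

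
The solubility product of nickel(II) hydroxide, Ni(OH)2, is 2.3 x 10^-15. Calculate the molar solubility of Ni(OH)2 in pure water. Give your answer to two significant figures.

Ni(OH)2(s) <=> Ni^2+ + 2 OH^-
Ksp = [Ni^2+][OH^-]^2
With molar solubility s: [Ni^2+] = s, [OH^-] = 2s.
So Ksp = s × (2s)^2 = 4s^3
s^3 = 2.3 x 10^-15 / 4, so s = 8.3 × 10^-6 M

s ≈ 8.3 × 10^-6 M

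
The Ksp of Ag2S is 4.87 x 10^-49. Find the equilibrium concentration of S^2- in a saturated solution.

Ag2S(s) ⇌ 2 Ag^+ + S^2-
Ksp = [Ag^+]^2[S^2-]
For each mole of Ag2S that dissolves: [Ag^+] = 2s, [S^2-] = s.
Ksp = (2s)^2s = 4s^3
s^3 = 4.87 x 10^-49 / 4, so s = 4.956 × 10^-17 M
[S^2-] = s = 4.96 x 10^-17 M

[S^2-] ≈ 4.96e-17 M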